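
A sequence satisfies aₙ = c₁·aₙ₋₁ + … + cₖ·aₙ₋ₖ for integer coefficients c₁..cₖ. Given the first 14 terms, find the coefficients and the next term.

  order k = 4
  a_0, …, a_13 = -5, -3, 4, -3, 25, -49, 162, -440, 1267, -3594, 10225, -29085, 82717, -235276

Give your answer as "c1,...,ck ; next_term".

-2,3,1,-2 ; 669168

  a_4 = -2·-3 + 3·4 + 1·-3 + -2·-5 = 25
  a_5 = -2·25 + 3·-3 + 1·4 + -2·-3 = -49
  a_6 = -2·-49 + 3·25 + 1·-3 + -2·4 = 162
  a_7 = -2·162 + 3·-49 + 1·25 + -2·-3 = -440
  a_8 = -2·-440 + 3·162 + 1·-49 + -2·25 = 1267
  a_9 = -2·1267 + 3·-440 + 1·162 + -2·-49 = -3594
  a_10 = -2·-3594 + 3·1267 + 1·-440 + -2·162 = 10225
  a_11 = -2·10225 + 3·-3594 + 1·1267 + -2·-440 = -29085
  a_12 = -2·-29085 + 3·10225 + 1·-3594 + -2·1267 = 82717
  a_13 = -2·82717 + 3·-29085 + 1·10225 + -2·-3594 = -235276
  a_14 = -2·-235276 + 3·82717 + 1·-29085 + -2·10225 = 669168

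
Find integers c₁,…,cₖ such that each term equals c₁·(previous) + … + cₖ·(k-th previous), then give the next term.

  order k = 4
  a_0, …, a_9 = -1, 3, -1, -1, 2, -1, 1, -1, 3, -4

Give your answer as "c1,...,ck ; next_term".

-1,1,1,1 ; 7

  a_4 = -1·-1 + 1·-1 + 1·3 + 1·-1 = 2
  a_5 = -1·2 + 1·-1 + 1·-1 + 1·3 = -1
  a_6 = -1·-1 + 1·2 + 1·-1 + 1·-1 = 1
  a_7 = -1·1 + 1·-1 + 1·2 + 1·-1 = -1
  a_8 = -1·-1 + 1·1 + 1·-1 + 1·2 = 3
  a_9 = -1·3 + 1·-1 + 1·1 + 1·-1 = -4
  a_10 = -1·-4 + 1·3 + 1·-1 + 1·1 = 7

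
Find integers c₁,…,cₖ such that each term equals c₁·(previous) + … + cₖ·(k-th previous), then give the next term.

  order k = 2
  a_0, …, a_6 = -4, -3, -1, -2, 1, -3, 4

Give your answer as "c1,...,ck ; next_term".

  a_2 = -1·-3 + 1·-4 = -1
  a_3 = -1·-1 + 1·-3 = -2
  a_4 = -1·-2 + 1·-1 = 1
  a_5 = -1·1 + 1·-2 = -3
  a_6 = -1·-3 + 1·1 = 4
  a_7 = -1·4 + 1·-3 = -7

-1,1 ; -7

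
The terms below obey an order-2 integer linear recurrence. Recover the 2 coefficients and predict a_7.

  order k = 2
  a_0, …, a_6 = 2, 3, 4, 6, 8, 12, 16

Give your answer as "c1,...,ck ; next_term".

  a_2 = 0·3 + 2·2 = 4
  a_3 = 0·4 + 2·3 = 6
  a_4 = 0·6 + 2·4 = 8
  a_5 = 0·8 + 2·6 = 12
  a_6 = 0·12 + 2·8 = 16
  a_7 = 0·16 + 2·12 = 24

0,2 ; 24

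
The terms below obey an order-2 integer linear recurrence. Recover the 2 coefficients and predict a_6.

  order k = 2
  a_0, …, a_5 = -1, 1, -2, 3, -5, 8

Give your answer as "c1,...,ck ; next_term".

  a_2 = -1·1 + 1·-1 = -2
  a_3 = -1·-2 + 1·1 = 3
  a_4 = -1·3 + 1·-2 = -5
  a_5 = -1·-5 + 1·3 = 8
  a_6 = -1·8 + 1·-5 = -13

-1,1 ; -13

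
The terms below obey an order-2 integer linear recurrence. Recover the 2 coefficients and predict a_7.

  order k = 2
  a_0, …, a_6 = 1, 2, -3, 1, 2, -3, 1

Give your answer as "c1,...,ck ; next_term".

  a_2 = -1·2 + -1·1 = -3
  a_3 = -1·-3 + -1·2 = 1
  a_4 = -1·1 + -1·-3 = 2
  a_5 = -1·2 + -1·1 = -3
  a_6 = -1·-3 + -1·2 = 1
  a_7 = -1·1 + -1·-3 = 2

-1,-1 ; 2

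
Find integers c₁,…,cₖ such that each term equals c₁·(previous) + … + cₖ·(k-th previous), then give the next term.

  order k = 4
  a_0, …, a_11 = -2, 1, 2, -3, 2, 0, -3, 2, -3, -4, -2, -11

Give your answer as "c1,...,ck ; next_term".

  a_4 = 1·-3 + 1·2 + 1·1 + -1·-2 = 2
  a_5 = 1·2 + 1·-3 + 1·2 + -1·1 = 0
  a_6 = 1·0 + 1·2 + 1·-3 + -1·2 = -3
  a_7 = 1·-3 + 1·0 + 1·2 + -1·-3 = 2
  a_8 = 1·2 + 1·-3 + 1·0 + -1·2 = -3
  a_9 = 1·-3 + 1·2 + 1·-3 + -1·0 = -4
  a_10 = 1·-4 + 1·-3 + 1·2 + -1·-3 = -2
  a_11 = 1·-2 + 1·-4 + 1·-3 + -1·2 = -11
  a_12 = 1·-11 + 1·-2 + 1·-4 + -1·-3 = -14

1,1,1,-1 ; -14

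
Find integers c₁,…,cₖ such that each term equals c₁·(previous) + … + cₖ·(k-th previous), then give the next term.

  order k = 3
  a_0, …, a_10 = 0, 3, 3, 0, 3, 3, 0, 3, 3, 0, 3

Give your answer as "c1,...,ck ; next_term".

0,0,1 ; 3

  a_3 = 0·3 + 0·3 + 1·0 = 0
  a_4 = 0·0 + 0·3 + 1·3 = 3
  a_5 = 0·3 + 0·0 + 1·3 = 3
  a_6 = 0·3 + 0·3 + 1·0 = 0
  a_7 = 0·0 + 0·3 + 1·3 = 3
  a_8 = 0·3 + 0·0 + 1·3 = 3
  a_9 = 0·3 + 0·3 + 1·0 = 0
  a_10 = 0·0 + 0·3 + 1·3 = 3
  a_11 = 0·3 + 0·0 + 1·3 = 3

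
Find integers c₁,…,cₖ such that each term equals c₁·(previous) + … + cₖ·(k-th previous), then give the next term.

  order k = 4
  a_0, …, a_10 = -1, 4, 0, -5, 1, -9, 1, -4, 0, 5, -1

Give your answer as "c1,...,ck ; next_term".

0,1,0,-1 ; 9

  a_4 = 0·-5 + 1·0 + 0·4 + -1·-1 = 1
  a_5 = 0·1 + 1·-5 + 0·0 + -1·4 = -9
  a_6 = 0·-9 + 1·1 + 0·-5 + -1·0 = 1
  a_7 = 0·1 + 1·-9 + 0·1 + -1·-5 = -4
  a_8 = 0·-4 + 1·1 + 0·-9 + -1·1 = 0
  a_9 = 0·0 + 1·-4 + 0·1 + -1·-9 = 5
  a_10 = 0·5 + 1·0 + 0·-4 + -1·1 = -1
  a_11 = 0·-1 + 1·5 + 0·0 + -1·-4 = 9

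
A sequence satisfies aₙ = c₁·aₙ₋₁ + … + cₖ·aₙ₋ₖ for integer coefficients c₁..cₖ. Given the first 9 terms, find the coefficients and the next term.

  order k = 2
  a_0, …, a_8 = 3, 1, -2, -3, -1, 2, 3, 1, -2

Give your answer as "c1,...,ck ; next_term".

  a_2 = 1·1 + -1·3 = -2
  a_3 = 1·-2 + -1·1 = -3
  a_4 = 1·-3 + -1·-2 = -1
  a_5 = 1·-1 + -1·-3 = 2
  a_6 = 1·2 + -1·-1 = 3
  a_7 = 1·3 + -1·2 = 1
  a_8 = 1·1 + -1·3 = -2
  a_9 = 1·-2 + -1·1 = -3

1,-1 ; -3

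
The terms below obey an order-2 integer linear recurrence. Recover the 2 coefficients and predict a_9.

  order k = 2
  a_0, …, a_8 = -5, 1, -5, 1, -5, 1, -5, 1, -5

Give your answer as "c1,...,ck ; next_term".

  a_2 = 0·1 + 1·-5 = -5
  a_3 = 0·-5 + 1·1 = 1
  a_4 = 0·1 + 1·-5 = -5
  a_5 = 0·-5 + 1·1 = 1
  a_6 = 0·1 + 1·-5 = -5
  a_7 = 0·-5 + 1·1 = 1
  a_8 = 0·1 + 1·-5 = -5
  a_9 = 0·-5 + 1·1 = 1

0,1 ; 1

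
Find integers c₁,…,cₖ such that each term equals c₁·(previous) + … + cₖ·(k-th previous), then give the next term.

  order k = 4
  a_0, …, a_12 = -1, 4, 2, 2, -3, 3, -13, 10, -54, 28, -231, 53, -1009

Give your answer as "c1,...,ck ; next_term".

1,4,-3,1 ; -76

  a_4 = 1·2 + 4·2 + -3·4 + 1·-1 = -3
  a_5 = 1·-3 + 4·2 + -3·2 + 1·4 = 3
  a_6 = 1·3 + 4·-3 + -3·2 + 1·2 = -13
  a_7 = 1·-13 + 4·3 + -3·-3 + 1·2 = 10
  a_8 = 1·10 + 4·-13 + -3·3 + 1·-3 = -54
  a_9 = 1·-54 + 4·10 + -3·-13 + 1·3 = 28
  a_10 = 1·28 + 4·-54 + -3·10 + 1·-13 = -231
  a_11 = 1·-231 + 4·28 + -3·-54 + 1·10 = 53
  a_12 = 1·53 + 4·-231 + -3·28 + 1·-54 = -1009
  a_13 = 1·-1009 + 4·53 + -3·-231 + 1·28 = -76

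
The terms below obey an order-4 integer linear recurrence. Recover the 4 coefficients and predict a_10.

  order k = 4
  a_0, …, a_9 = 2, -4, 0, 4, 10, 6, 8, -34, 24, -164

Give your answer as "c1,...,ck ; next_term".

  a_4 = -1·4 + 3·0 + -4·-4 + -1·2 = 10
  a_5 = -1·10 + 3·4 + -4·0 + -1·-4 = 6
  a_6 = -1·6 + 3·10 + -4·4 + -1·0 = 8
  a_7 = -1·8 + 3·6 + -4·10 + -1·4 = -34
  a_8 = -1·-34 + 3·8 + -4·6 + -1·10 = 24
  a_9 = -1·24 + 3·-34 + -4·8 + -1·6 = -164
  a_10 = -1·-164 + 3·24 + -4·-34 + -1·8 = 364

-1,3,-4,-1 ; 364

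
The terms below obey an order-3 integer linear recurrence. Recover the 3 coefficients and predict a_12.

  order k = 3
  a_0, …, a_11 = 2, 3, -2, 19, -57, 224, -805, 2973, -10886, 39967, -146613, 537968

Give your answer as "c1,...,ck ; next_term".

-3,3,2 ; -1973809

  a_3 = -3·-2 + 3·3 + 2·2 = 19
  a_4 = -3·19 + 3·-2 + 2·3 = -57
  a_5 = -3·-57 + 3·19 + 2·-2 = 224
  a_6 = -3·224 + 3·-57 + 2·19 = -805
  a_7 = -3·-805 + 3·224 + 2·-57 = 2973
  a_8 = -3·2973 + 3·-805 + 2·224 = -10886
  a_9 = -3·-10886 + 3·2973 + 2·-805 = 39967
  a_10 = -3·39967 + 3·-10886 + 2·2973 = -146613
  a_11 = -3·-146613 + 3·39967 + 2·-10886 = 537968
  a_12 = -3·537968 + 3·-146613 + 2·39967 = -1973809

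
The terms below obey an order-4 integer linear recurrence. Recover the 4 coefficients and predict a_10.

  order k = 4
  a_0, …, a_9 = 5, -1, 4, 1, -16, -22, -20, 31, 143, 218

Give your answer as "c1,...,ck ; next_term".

  a_4 = 1·1 + -1·4 + -2·-1 + -3·5 = -16
  a_5 = 1·-16 + -1·1 + -2·4 + -3·-1 = -22
  a_6 = 1·-22 + -1·-16 + -2·1 + -3·4 = -20
  a_7 = 1·-20 + -1·-22 + -2·-16 + -3·1 = 31
  a_8 = 1·31 + -1·-20 + -2·-22 + -3·-16 = 143
  a_9 = 1·143 + -1·31 + -2·-20 + -3·-22 = 218
  a_10 = 1·218 + -1·143 + -2·31 + -3·-20 = 73

1,-1,-2,-3 ; 73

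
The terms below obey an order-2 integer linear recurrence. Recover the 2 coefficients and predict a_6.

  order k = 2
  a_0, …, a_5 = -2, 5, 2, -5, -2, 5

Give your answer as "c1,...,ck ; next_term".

  a_2 = 0·5 + -1·-2 = 2
  a_3 = 0·2 + -1·5 = -5
  a_4 = 0·-5 + -1·2 = -2
  a_5 = 0·-2 + -1·-5 = 5
  a_6 = 0·5 + -1·-2 = 2

0,-1 ; 2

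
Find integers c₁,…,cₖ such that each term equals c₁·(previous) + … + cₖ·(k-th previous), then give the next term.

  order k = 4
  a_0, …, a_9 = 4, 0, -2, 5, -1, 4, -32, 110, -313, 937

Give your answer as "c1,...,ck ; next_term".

  a_4 = -3·5 + -1·-2 + -3·0 + 3·4 = -1
  a_5 = -3·-1 + -1·5 + -3·-2 + 3·0 = 4
  a_6 = -3·4 + -1·-1 + -3·5 + 3·-2 = -32
  a_7 = -3·-32 + -1·4 + -3·-1 + 3·5 = 110
  a_8 = -3·110 + -1·-32 + -3·4 + 3·-1 = -313
  a_9 = -3·-313 + -1·110 + -3·-32 + 3·4 = 937
  a_10 = -3·937 + -1·-313 + -3·110 + 3·-32 = -2924

-3,-1,-3,3 ; -2924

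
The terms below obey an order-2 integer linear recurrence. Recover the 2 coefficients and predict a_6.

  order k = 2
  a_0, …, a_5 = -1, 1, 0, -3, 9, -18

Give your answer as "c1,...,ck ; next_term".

  a_2 = -3·1 + -3·-1 = 0
  a_3 = -3·0 + -3·1 = -3
  a_4 = -3·-3 + -3·0 = 9
  a_5 = -3·9 + -3·-3 = -18
  a_6 = -3·-18 + -3·9 = 27

-3,-3 ; 27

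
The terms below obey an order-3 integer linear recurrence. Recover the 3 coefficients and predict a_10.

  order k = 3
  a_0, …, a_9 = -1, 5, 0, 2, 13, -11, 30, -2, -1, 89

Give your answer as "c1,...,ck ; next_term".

-1,1,3 ; -96

  a_3 = -1·0 + 1·5 + 3·-1 = 2
  a_4 = -1·2 + 1·0 + 3·5 = 13
  a_5 = -1·13 + 1·2 + 3·0 = -11
  a_6 = -1·-11 + 1·13 + 3·2 = 30
  a_7 = -1·30 + 1·-11 + 3·13 = -2
  a_8 = -1·-2 + 1·30 + 3·-11 = -1
  a_9 = -1·-1 + 1·-2 + 3·30 = 89
  a_10 = -1·89 + 1·-1 + 3·-2 = -96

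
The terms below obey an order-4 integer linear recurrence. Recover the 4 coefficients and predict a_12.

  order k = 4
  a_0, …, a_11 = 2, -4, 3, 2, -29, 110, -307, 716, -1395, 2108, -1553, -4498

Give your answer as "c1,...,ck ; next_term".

  a_4 = -3·2 + -1·3 + 3·-4 + -4·2 = -29
  a_5 = -3·-29 + -1·2 + 3·3 + -4·-4 = 110
  a_6 = -3·110 + -1·-29 + 3·2 + -4·3 = -307
  a_7 = -3·-307 + -1·110 + 3·-29 + -4·2 = 716
  a_8 = -3·716 + -1·-307 + 3·110 + -4·-29 = -1395
  a_9 = -3·-1395 + -1·716 + 3·-307 + -4·110 = 2108
  a_10 = -3·2108 + -1·-1395 + 3·716 + -4·-307 = -1553
  a_11 = -3·-1553 + -1·2108 + 3·-1395 + -4·716 = -4498
  a_12 = -3·-4498 + -1·-1553 + 3·2108 + -4·-1395 = 26951

-3,-1,3,-4 ; 26951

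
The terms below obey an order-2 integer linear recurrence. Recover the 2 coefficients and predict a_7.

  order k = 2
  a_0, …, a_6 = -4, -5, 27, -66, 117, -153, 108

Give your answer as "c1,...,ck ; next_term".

  a_2 = -3·-5 + -3·-4 = 27
  a_3 = -3·27 + -3·-5 = -66
  a_4 = -3·-66 + -3·27 = 117
  a_5 = -3·117 + -3·-66 = -153
  a_6 = -3·-153 + -3·117 = 108
  a_7 = -3·108 + -3·-153 = 135

-3,-3 ; 135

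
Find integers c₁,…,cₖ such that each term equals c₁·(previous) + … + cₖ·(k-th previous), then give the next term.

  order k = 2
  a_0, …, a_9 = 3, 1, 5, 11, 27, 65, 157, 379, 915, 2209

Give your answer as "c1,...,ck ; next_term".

2,1 ; 5333

  a_2 = 2·1 + 1·3 = 5
  a_3 = 2·5 + 1·1 = 11
  a_4 = 2·11 + 1·5 = 27
  a_5 = 2·27 + 1·11 = 65
  a_6 = 2·65 + 1·27 = 157
  a_7 = 2·157 + 1·65 = 379
  a_8 = 2·379 + 1·157 = 915
  a_9 = 2·915 + 1·379 = 2209
  a_10 = 2·2209 + 1·915 = 5333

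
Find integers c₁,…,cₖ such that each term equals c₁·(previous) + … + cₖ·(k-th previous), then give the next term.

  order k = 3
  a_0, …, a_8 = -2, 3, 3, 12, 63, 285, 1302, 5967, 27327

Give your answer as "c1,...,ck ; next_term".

4,2,3 ; 125148

  a_3 = 4·3 + 2·3 + 3·-2 = 12
  a_4 = 4·12 + 2·3 + 3·3 = 63
  a_5 = 4·63 + 2·12 + 3·3 = 285
  a_6 = 4·285 + 2·63 + 3·12 = 1302
  a_7 = 4·1302 + 2·285 + 3·63 = 5967
  a_8 = 4·5967 + 2·1302 + 3·285 = 27327
  a_9 = 4·27327 + 2·5967 + 3·1302 = 125148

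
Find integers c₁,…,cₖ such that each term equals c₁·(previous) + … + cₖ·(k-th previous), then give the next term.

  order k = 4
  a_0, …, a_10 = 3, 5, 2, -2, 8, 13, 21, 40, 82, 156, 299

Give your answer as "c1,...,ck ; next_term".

  a_4 = 1·-2 + 1·2 + 1·5 + 1·3 = 8
  a_5 = 1·8 + 1·-2 + 1·2 + 1·5 = 13
  a_6 = 1·13 + 1·8 + 1·-2 + 1·2 = 21
  a_7 = 1·21 + 1·13 + 1·8 + 1·-2 = 40
  a_8 = 1·40 + 1·21 + 1·13 + 1·8 = 82
  a_9 = 1·82 + 1·40 + 1·21 + 1·13 = 156
  a_10 = 1·156 + 1·82 + 1·40 + 1·21 = 299
  a_11 = 1·299 + 1·156 + 1·82 + 1·40 = 577

1,1,1,1 ; 577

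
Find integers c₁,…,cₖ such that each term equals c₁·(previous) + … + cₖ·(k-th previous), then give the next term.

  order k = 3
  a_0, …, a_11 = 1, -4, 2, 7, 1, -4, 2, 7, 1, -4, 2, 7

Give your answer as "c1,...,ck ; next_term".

1,-1,1 ; 1

  a_3 = 1·2 + -1·-4 + 1·1 = 7
  a_4 = 1·7 + -1·2 + 1·-4 = 1
  a_5 = 1·1 + -1·7 + 1·2 = -4
  a_6 = 1·-4 + -1·1 + 1·7 = 2
  a_7 = 1·2 + -1·-4 + 1·1 = 7
  a_8 = 1·7 + -1·2 + 1·-4 = 1
  a_9 = 1·1 + -1·7 + 1·2 = -4
  a_10 = 1·-4 + -1·1 + 1·7 = 2
  a_11 = 1·2 + -1·-4 + 1·1 = 7
  a_12 = 1·7 + -1·2 + 1·-4 = 1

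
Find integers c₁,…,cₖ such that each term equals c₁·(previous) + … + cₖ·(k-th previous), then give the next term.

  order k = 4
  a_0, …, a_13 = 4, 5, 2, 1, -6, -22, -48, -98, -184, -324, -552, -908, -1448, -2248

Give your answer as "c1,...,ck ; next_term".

2,0,0,-2 ; -3392

  a_4 = 2·1 + 0·2 + 0·5 + -2·4 = -6
  a_5 = 2·-6 + 0·1 + 0·2 + -2·5 = -22
  a_6 = 2·-22 + 0·-6 + 0·1 + -2·2 = -48
  a_7 = 2·-48 + 0·-22 + 0·-6 + -2·1 = -98
  a_8 = 2·-98 + 0·-48 + 0·-22 + -2·-6 = -184
  a_9 = 2·-184 + 0·-98 + 0·-48 + -2·-22 = -324
  a_10 = 2·-324 + 0·-184 + 0·-98 + -2·-48 = -552
  a_11 = 2·-552 + 0·-324 + 0·-184 + -2·-98 = -908
  a_12 = 2·-908 + 0·-552 + 0·-324 + -2·-184 = -1448
  a_13 = 2·-1448 + 0·-908 + 0·-552 + -2·-324 = -2248
  a_14 = 2·-2248 + 0·-1448 + 0·-908 + -2·-552 = -3392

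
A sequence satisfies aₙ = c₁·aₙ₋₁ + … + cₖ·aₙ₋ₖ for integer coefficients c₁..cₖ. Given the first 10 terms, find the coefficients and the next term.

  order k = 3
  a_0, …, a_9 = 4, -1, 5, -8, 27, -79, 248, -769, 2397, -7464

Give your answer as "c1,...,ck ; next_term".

-3,1,2 ; 23251

  a_3 = -3·5 + 1·-1 + 2·4 = -8
  a_4 = -3·-8 + 1·5 + 2·-1 = 27
  a_5 = -3·27 + 1·-8 + 2·5 = -79
  a_6 = -3·-79 + 1·27 + 2·-8 = 248
  a_7 = -3·248 + 1·-79 + 2·27 = -769
  a_8 = -3·-769 + 1·248 + 2·-79 = 2397
  a_9 = -3·2397 + 1·-769 + 2·248 = -7464
  a_10 = -3·-7464 + 1·2397 + 2·-769 = 23251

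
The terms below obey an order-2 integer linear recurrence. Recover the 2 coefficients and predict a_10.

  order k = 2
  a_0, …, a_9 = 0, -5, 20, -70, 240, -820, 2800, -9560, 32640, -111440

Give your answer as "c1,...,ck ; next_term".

-4,-2 ; 380480

  a_2 = -4·-5 + -2·0 = 20
  a_3 = -4·20 + -2·-5 = -70
  a_4 = -4·-70 + -2·20 = 240
  a_5 = -4·240 + -2·-70 = -820
  a_6 = -4·-820 + -2·240 = 2800
  a_7 = -4·2800 + -2·-820 = -9560
  a_8 = -4·-9560 + -2·2800 = 32640
  a_9 = -4·32640 + -2·-9560 = -111440
  a_10 = -4·-111440 + -2·32640 = 380480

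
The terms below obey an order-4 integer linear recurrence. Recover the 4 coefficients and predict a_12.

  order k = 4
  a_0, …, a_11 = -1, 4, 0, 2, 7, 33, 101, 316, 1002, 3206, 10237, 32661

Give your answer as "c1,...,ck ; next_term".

  a_4 = 3·2 + 0·0 + 1·4 + 3·-1 = 7
  a_5 = 3·7 + 0·2 + 1·0 + 3·4 = 33
  a_6 = 3·33 + 0·7 + 1·2 + 3·0 = 101
  a_7 = 3·101 + 0·33 + 1·7 + 3·2 = 316
  a_8 = 3·316 + 0·101 + 1·33 + 3·7 = 1002
  a_9 = 3·1002 + 0·316 + 1·101 + 3·33 = 3206
  a_10 = 3·3206 + 0·1002 + 1·316 + 3·101 = 10237
  a_11 = 3·10237 + 0·3206 + 1·1002 + 3·316 = 32661
  a_12 = 3·32661 + 0·10237 + 1·3206 + 3·1002 = 104195

3,0,1,3 ; 104195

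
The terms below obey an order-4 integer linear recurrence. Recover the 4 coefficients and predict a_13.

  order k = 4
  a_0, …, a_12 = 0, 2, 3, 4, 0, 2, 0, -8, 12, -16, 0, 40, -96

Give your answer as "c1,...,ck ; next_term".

  a_4 = -1·4 + 0·3 + 2·2 + -2·0 = 0
  a_5 = -1·0 + 0·4 + 2·3 + -2·2 = 2
  a_6 = -1·2 + 0·0 + 2·4 + -2·3 = 0
  a_7 = -1·0 + 0·2 + 2·0 + -2·4 = -8
  a_8 = -1·-8 + 0·0 + 2·2 + -2·0 = 12
  a_9 = -1·12 + 0·-8 + 2·0 + -2·2 = -16
  a_10 = -1·-16 + 0·12 + 2·-8 + -2·0 = 0
  a_11 = -1·0 + 0·-16 + 2·12 + -2·-8 = 40
  a_12 = -1·40 + 0·0 + 2·-16 + -2·12 = -96
  a_13 = -1·-96 + 0·40 + 2·0 + -2·-16 = 128

-1,0,2,-2 ; 128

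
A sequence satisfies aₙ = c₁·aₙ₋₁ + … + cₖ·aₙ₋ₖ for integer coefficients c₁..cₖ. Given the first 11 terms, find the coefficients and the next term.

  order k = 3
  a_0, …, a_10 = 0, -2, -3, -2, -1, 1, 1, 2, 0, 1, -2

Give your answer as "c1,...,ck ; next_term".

  a_3 = 0·-3 + 1·-2 + -1·0 = -2
  a_4 = 0·-2 + 1·-3 + -1·-2 = -1
  a_5 = 0·-1 + 1·-2 + -1·-3 = 1
  a_6 = 0·1 + 1·-1 + -1·-2 = 1
  a_7 = 0·1 + 1·1 + -1·-1 = 2
  a_8 = 0·2 + 1·1 + -1·1 = 0
  a_9 = 0·0 + 1·2 + -1·1 = 1
  a_10 = 0·1 + 1·0 + -1·2 = -2
  a_11 = 0·-2 + 1·1 + -1·0 = 1

0,1,-1 ; 1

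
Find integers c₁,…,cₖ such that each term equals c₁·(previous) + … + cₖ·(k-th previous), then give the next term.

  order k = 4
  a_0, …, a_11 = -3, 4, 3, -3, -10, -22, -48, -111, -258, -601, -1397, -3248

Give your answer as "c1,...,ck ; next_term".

2,1,-1,1 ; -7550

  a_4 = 2·-3 + 1·3 + -1·4 + 1·-3 = -10
  a_5 = 2·-10 + 1·-3 + -1·3 + 1·4 = -22
  a_6 = 2·-22 + 1·-10 + -1·-3 + 1·3 = -48
  a_7 = 2·-48 + 1·-22 + -1·-10 + 1·-3 = -111
  a_8 = 2·-111 + 1·-48 + -1·-22 + 1·-10 = -258
  a_9 = 2·-258 + 1·-111 + -1·-48 + 1·-22 = -601
  a_10 = 2·-601 + 1·-258 + -1·-111 + 1·-48 = -1397
  a_11 = 2·-1397 + 1·-601 + -1·-258 + 1·-111 = -3248
  a_12 = 2·-3248 + 1·-1397 + -1·-601 + 1·-258 = -7550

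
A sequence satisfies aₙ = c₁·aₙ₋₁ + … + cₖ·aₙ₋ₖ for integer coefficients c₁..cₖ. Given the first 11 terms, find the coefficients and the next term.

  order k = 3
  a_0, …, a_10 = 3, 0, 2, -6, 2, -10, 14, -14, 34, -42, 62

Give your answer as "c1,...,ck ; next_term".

  a_3 = 0·2 + 1·0 + -2·3 = -6
  a_4 = 0·-6 + 1·2 + -2·0 = 2
  a_5 = 0·2 + 1·-6 + -2·2 = -10
  a_6 = 0·-10 + 1·2 + -2·-6 = 14
  a_7 = 0·14 + 1·-10 + -2·2 = -14
  a_8 = 0·-14 + 1·14 + -2·-10 = 34
  a_9 = 0·34 + 1·-14 + -2·14 = -42
  a_10 = 0·-42 + 1·34 + -2·-14 = 62
  a_11 = 0·62 + 1·-42 + -2·34 = -110

0,1,-2 ; -110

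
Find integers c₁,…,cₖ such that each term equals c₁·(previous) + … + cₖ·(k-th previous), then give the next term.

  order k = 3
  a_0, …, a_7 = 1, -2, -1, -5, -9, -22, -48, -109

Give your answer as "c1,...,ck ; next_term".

2,1,-1 ; -244

  a_3 = 2·-1 + 1·-2 + -1·1 = -5
  a_4 = 2·-5 + 1·-1 + -1·-2 = -9
  a_5 = 2·-9 + 1·-5 + -1·-1 = -22
  a_6 = 2·-22 + 1·-9 + -1·-5 = -48
  a_7 = 2·-48 + 1·-22 + -1·-9 = -109
  a_8 = 2·-109 + 1·-48 + -1·-22 = -244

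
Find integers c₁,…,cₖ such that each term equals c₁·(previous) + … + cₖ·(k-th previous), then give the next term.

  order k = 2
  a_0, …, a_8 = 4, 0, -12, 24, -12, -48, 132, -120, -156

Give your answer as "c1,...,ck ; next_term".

  a_2 = -2·0 + -3·4 = -12
  a_3 = -2·-12 + -3·0 = 24
  a_4 = -2·24 + -3·-12 = -12
  a_5 = -2·-12 + -3·24 = -48
  a_6 = -2·-48 + -3·-12 = 132
  a_7 = -2·132 + -3·-48 = -120
  a_8 = -2·-120 + -3·132 = -156
  a_9 = -2·-156 + -3·-120 = 672

-2,-3 ; 672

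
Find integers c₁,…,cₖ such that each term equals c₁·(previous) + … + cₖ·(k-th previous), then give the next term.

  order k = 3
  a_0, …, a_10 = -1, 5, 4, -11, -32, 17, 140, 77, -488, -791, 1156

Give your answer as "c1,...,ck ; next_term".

  a_3 = 0·4 + -3·5 + -4·-1 = -11
  a_4 = 0·-11 + -3·4 + -4·5 = -32
  a_5 = 0·-32 + -3·-11 + -4·4 = 17
  a_6 = 0·17 + -3·-32 + -4·-11 = 140
  a_7 = 0·140 + -3·17 + -4·-32 = 77
  a_8 = 0·77 + -3·140 + -4·17 = -488
  a_9 = 0·-488 + -3·77 + -4·140 = -791
  a_10 = 0·-791 + -3·-488 + -4·77 = 1156
  a_11 = 0·1156 + -3·-791 + -4·-488 = 4325

0,-3,-4 ; 4325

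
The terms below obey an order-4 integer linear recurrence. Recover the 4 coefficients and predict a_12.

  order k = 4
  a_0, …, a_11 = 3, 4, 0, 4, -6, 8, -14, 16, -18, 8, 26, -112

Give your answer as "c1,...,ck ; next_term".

  a_4 = -2·4 + 1·0 + 2·4 + -2·3 = -6
  a_5 = -2·-6 + 1·4 + 2·0 + -2·4 = 8
  a_6 = -2·8 + 1·-6 + 2·4 + -2·0 = -14
  a_7 = -2·-14 + 1·8 + 2·-6 + -2·4 = 16
  a_8 = -2·16 + 1·-14 + 2·8 + -2·-6 = -18
  a_9 = -2·-18 + 1·16 + 2·-14 + -2·8 = 8
  a_10 = -2·8 + 1·-18 + 2·16 + -2·-14 = 26
  a_11 = -2·26 + 1·8 + 2·-18 + -2·16 = -112
  a_12 = -2·-112 + 1·26 + 2·8 + -2·-18 = 302

-2,1,2,-2 ; 302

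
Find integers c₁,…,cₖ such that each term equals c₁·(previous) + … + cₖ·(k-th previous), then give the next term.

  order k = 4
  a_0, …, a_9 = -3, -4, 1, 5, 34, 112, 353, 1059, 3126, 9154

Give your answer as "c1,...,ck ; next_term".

  a_4 = 3·5 + 1·1 + -3·-4 + -2·-3 = 34
  a_5 = 3·34 + 1·5 + -3·1 + -2·-4 = 112
  a_6 = 3·112 + 1·34 + -3·5 + -2·1 = 353
  a_7 = 3·353 + 1·112 + -3·34 + -2·5 = 1059
  a_8 = 3·1059 + 1·353 + -3·112 + -2·34 = 3126
  a_9 = 3·3126 + 1·1059 + -3·353 + -2·112 = 9154
  a_10 = 3·9154 + 1·3126 + -3·1059 + -2·353 = 26705

3,1,-3,-2 ; 26705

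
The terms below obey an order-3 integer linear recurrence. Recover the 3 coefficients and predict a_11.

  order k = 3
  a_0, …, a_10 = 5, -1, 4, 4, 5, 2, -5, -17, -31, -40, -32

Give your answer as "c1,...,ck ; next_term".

  a_3 = 2·4 + -1·-1 + -1·5 = 4
  a_4 = 2·4 + -1·4 + -1·-1 = 5
  a_5 = 2·5 + -1·4 + -1·4 = 2
  a_6 = 2·2 + -1·5 + -1·4 = -5
  a_7 = 2·-5 + -1·2 + -1·5 = -17
  a_8 = 2·-17 + -1·-5 + -1·2 = -31
  a_9 = 2·-31 + -1·-17 + -1·-5 = -40
  a_10 = 2·-40 + -1·-31 + -1·-17 = -32
  a_11 = 2·-32 + -1·-40 + -1·-31 = 7

2,-1,-1 ; 7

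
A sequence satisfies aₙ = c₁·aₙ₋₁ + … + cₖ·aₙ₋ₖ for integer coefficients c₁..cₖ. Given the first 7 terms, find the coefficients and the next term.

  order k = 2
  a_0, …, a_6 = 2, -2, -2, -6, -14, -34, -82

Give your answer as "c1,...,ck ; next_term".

  a_2 = 2·-2 + 1·2 = -2
  a_3 = 2·-2 + 1·-2 = -6
  a_4 = 2·-6 + 1·-2 = -14
  a_5 = 2·-14 + 1·-6 = -34
  a_6 = 2·-34 + 1·-14 = -82
  a_7 = 2·-82 + 1·-34 = -198

2,1 ; -198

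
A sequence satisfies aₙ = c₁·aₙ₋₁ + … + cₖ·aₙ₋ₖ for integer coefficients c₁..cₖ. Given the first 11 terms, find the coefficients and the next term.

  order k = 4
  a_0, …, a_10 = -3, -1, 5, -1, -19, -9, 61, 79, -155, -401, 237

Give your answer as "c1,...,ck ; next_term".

1,-4,1,-1 ; 1607

  a_4 = 1·-1 + -4·5 + 1·-1 + -1·-3 = -19
  a_5 = 1·-19 + -4·-1 + 1·5 + -1·-1 = -9
  a_6 = 1·-9 + -4·-19 + 1·-1 + -1·5 = 61
  a_7 = 1·61 + -4·-9 + 1·-19 + -1·-1 = 79
  a_8 = 1·79 + -4·61 + 1·-9 + -1·-19 = -155
  a_9 = 1·-155 + -4·79 + 1·61 + -1·-9 = -401
  a_10 = 1·-401 + -4·-155 + 1·79 + -1·61 = 237
  a_11 = 1·237 + -4·-401 + 1·-155 + -1·79 = 1607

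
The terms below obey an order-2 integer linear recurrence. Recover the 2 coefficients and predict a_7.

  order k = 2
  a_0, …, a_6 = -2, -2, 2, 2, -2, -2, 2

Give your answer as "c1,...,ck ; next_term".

0,-1 ; 2

  a_2 = 0·-2 + -1·-2 = 2
  a_3 = 0·2 + -1·-2 = 2
  a_4 = 0·2 + -1·2 = -2
  a_5 = 0·-2 + -1·2 = -2
  a_6 = 0·-2 + -1·-2 = 2
  a_7 = 0·2 + -1·-2 = 2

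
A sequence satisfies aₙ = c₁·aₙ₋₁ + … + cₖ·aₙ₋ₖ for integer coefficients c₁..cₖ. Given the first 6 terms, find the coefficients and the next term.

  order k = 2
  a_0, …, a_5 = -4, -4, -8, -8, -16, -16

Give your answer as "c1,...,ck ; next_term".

  a_2 = 0·-4 + 2·-4 = -8
  a_3 = 0·-8 + 2·-4 = -8
  a_4 = 0·-8 + 2·-8 = -16
  a_5 = 0·-16 + 2·-8 = -16
  a_6 = 0·-16 + 2·-16 = -32

0,2 ; -32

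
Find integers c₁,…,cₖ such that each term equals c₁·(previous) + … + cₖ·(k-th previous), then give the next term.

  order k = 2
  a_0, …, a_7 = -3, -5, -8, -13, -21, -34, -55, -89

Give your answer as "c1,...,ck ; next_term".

  a_2 = 1·-5 + 1·-3 = -8
  a_3 = 1·-8 + 1·-5 = -13
  a_4 = 1·-13 + 1·-8 = -21
  a_5 = 1·-21 + 1·-13 = -34
  a_6 = 1·-34 + 1·-21 = -55
  a_7 = 1·-55 + 1·-34 = -89
  a_8 = 1·-89 + 1·-55 = -144

1,1 ; -144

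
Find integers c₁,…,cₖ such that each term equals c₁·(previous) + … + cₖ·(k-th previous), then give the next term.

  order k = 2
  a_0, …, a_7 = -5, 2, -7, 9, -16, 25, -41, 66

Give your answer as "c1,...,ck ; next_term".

  a_2 = -1·2 + 1·-5 = -7
  a_3 = -1·-7 + 1·2 = 9
  a_4 = -1·9 + 1·-7 = -16
  a_5 = -1·-16 + 1·9 = 25
  a_6 = -1·25 + 1·-16 = -41
  a_7 = -1·-41 + 1·25 = 66
  a_8 = -1·66 + 1·-41 = -107

-1,1 ; -107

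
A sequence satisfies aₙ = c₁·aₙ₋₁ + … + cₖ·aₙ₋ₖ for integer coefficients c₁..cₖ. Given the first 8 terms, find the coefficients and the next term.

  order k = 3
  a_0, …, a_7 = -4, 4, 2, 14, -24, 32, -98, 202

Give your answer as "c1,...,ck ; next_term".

-1,1,-3 ; -396

  a_3 = -1·2 + 1·4 + -3·-4 = 14
  a_4 = -1·14 + 1·2 + -3·4 = -24
  a_5 = -1·-24 + 1·14 + -3·2 = 32
  a_6 = -1·32 + 1·-24 + -3·14 = -98
  a_7 = -1·-98 + 1·32 + -3·-24 = 202
  a_8 = -1·202 + 1·-98 + -3·32 = -396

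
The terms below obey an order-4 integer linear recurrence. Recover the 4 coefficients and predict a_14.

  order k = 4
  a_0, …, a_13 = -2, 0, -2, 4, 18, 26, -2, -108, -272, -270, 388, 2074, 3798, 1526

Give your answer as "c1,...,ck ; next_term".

  a_4 = 2·4 + -3·-2 + -1·0 + -2·-2 = 18
  a_5 = 2·18 + -3·4 + -1·-2 + -2·0 = 26
  a_6 = 2·26 + -3·18 + -1·4 + -2·-2 = -2
  a_7 = 2·-2 + -3·26 + -1·18 + -2·4 = -108
  a_8 = 2·-108 + -3·-2 + -1·26 + -2·18 = -272
  a_9 = 2·-272 + -3·-108 + -1·-2 + -2·26 = -270
  a_10 = 2·-270 + -3·-272 + -1·-108 + -2·-2 = 388
  a_11 = 2·388 + -3·-270 + -1·-272 + -2·-108 = 2074
  a_12 = 2·2074 + -3·388 + -1·-270 + -2·-272 = 3798
  a_13 = 2·3798 + -3·2074 + -1·388 + -2·-270 = 1526
  a_14 = 2·1526 + -3·3798 + -1·2074 + -2·388 = -11192

2,-3,-1,-2 ; -11192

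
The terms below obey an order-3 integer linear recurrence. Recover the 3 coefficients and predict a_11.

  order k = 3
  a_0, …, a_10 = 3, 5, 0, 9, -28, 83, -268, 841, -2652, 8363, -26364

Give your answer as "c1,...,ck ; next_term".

  a_3 = -2·0 + 3·5 + -2·3 = 9
  a_4 = -2·9 + 3·0 + -2·5 = -28
  a_5 = -2·-28 + 3·9 + -2·0 = 83
  a_6 = -2·83 + 3·-28 + -2·9 = -268
  a_7 = -2·-268 + 3·83 + -2·-28 = 841
  a_8 = -2·841 + 3·-268 + -2·83 = -2652
  a_9 = -2·-2652 + 3·841 + -2·-268 = 8363
  a_10 = -2·8363 + 3·-2652 + -2·841 = -26364
  a_11 = -2·-26364 + 3·8363 + -2·-2652 = 83121

-2,3,-2 ; 83121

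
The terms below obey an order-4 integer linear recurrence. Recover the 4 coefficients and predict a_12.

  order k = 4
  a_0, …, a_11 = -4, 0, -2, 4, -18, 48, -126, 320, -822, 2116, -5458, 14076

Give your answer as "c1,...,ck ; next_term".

  a_4 = -3·4 + -1·-2 + 1·0 + 2·-4 = -18
  a_5 = -3·-18 + -1·4 + 1·-2 + 2·0 = 48
  a_6 = -3·48 + -1·-18 + 1·4 + 2·-2 = -126
  a_7 = -3·-126 + -1·48 + 1·-18 + 2·4 = 320
  a_8 = -3·320 + -1·-126 + 1·48 + 2·-18 = -822
  a_9 = -3·-822 + -1·320 + 1·-126 + 2·48 = 2116
  a_10 = -3·2116 + -1·-822 + 1·320 + 2·-126 = -5458
  a_11 = -3·-5458 + -1·2116 + 1·-822 + 2·320 = 14076
  a_12 = -3·14076 + -1·-5458 + 1·2116 + 2·-822 = -36298

-3,-1,1,2 ; -36298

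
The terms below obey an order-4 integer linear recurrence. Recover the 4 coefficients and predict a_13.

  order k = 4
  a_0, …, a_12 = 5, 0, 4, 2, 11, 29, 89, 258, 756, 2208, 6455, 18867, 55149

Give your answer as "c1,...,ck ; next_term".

3,0,-1,1 ; 161200

  a_4 = 3·2 + 0·4 + -1·0 + 1·5 = 11
  a_5 = 3·11 + 0·2 + -1·4 + 1·0 = 29
  a_6 = 3·29 + 0·11 + -1·2 + 1·4 = 89
  a_7 = 3·89 + 0·29 + -1·11 + 1·2 = 258
  a_8 = 3·258 + 0·89 + -1·29 + 1·11 = 756
  a_9 = 3·756 + 0·258 + -1·89 + 1·29 = 2208
  a_10 = 3·2208 + 0·756 + -1·258 + 1·89 = 6455
  a_11 = 3·6455 + 0·2208 + -1·756 + 1·258 = 18867
  a_12 = 3·18867 + 0·6455 + -1·2208 + 1·756 = 55149
  a_13 = 3·55149 + 0·18867 + -1·6455 + 1·2208 = 161200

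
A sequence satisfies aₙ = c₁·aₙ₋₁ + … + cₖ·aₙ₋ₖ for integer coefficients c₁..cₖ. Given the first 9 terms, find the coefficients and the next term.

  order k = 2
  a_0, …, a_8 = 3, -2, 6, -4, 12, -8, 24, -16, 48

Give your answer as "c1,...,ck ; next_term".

  a_2 = 0·-2 + 2·3 = 6
  a_3 = 0·6 + 2·-2 = -4
  a_4 = 0·-4 + 2·6 = 12
  a_5 = 0·12 + 2·-4 = -8
  a_6 = 0·-8 + 2·12 = 24
  a_7 = 0·24 + 2·-8 = -16
  a_8 = 0·-16 + 2·24 = 48
  a_9 = 0·48 + 2·-16 = -32

0,2 ; -32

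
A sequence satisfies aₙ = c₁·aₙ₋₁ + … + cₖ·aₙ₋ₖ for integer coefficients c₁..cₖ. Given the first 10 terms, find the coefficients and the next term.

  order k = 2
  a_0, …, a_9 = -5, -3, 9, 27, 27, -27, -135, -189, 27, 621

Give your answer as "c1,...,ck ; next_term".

2,-3 ; 1161

  a_2 = 2·-3 + -3·-5 = 9
  a_3 = 2·9 + -3·-3 = 27
  a_4 = 2·27 + -3·9 = 27
  a_5 = 2·27 + -3·27 = -27
  a_6 = 2·-27 + -3·27 = -135
  a_7 = 2·-135 + -3·-27 = -189
  a_8 = 2·-189 + -3·-135 = 27
  a_9 = 2·27 + -3·-189 = 621
  a_10 = 2·621 + -3·27 = 1161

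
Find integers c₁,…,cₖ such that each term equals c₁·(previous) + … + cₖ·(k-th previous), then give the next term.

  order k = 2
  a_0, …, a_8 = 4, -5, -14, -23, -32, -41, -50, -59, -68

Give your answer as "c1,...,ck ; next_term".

  a_2 = 2·-5 + -1·4 = -14
  a_3 = 2·-14 + -1·-5 = -23
  a_4 = 2·-23 + -1·-14 = -32
  a_5 = 2·-32 + -1·-23 = -41
  a_6 = 2·-41 + -1·-32 = -50
  a_7 = 2·-50 + -1·-41 = -59
  a_8 = 2·-59 + -1·-50 = -68
  a_9 = 2·-68 + -1·-59 = -77

2,-1 ; -77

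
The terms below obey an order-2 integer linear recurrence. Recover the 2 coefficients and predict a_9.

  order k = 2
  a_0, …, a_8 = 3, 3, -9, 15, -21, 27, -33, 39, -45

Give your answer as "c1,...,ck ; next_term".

  a_2 = -2·3 + -1·3 = -9
  a_3 = -2·-9 + -1·3 = 15
  a_4 = -2·15 + -1·-9 = -21
  a_5 = -2·-21 + -1·15 = 27
  a_6 = -2·27 + -1·-21 = -33
  a_7 = -2·-33 + -1·27 = 39
  a_8 = -2·39 + -1·-33 = -45
  a_9 = -2·-45 + -1·39 = 51

-2,-1 ; 51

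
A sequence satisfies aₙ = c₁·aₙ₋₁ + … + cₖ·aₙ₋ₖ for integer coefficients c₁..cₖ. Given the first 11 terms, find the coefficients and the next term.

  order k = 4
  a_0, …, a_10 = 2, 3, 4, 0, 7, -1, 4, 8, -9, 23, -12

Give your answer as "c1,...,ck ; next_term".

1,3,1,-4 ; 16

  a_4 = 1·0 + 3·4 + 1·3 + -4·2 = 7
  a_5 = 1·7 + 3·0 + 1·4 + -4·3 = -1
  a_6 = 1·-1 + 3·7 + 1·0 + -4·4 = 4
  a_7 = 1·4 + 3·-1 + 1·7 + -4·0 = 8
  a_8 = 1·8 + 3·4 + 1·-1 + -4·7 = -9
  a_9 = 1·-9 + 3·8 + 1·4 + -4·-1 = 23
  a_10 = 1·23 + 3·-9 + 1·8 + -4·4 = -12
  a_11 = 1·-12 + 3·23 + 1·-9 + -4·8 = 16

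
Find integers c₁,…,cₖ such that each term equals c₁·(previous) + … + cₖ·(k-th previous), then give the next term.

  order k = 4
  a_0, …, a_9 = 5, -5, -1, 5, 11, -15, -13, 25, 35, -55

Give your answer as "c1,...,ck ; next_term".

  a_4 = 0·5 + -1·-1 + 0·-5 + 2·5 = 11
  a_5 = 0·11 + -1·5 + 0·-1 + 2·-5 = -15
  a_6 = 0·-15 + -1·11 + 0·5 + 2·-1 = -13
  a_7 = 0·-13 + -1·-15 + 0·11 + 2·5 = 25
  a_8 = 0·25 + -1·-13 + 0·-15 + 2·11 = 35
  a_9 = 0·35 + -1·25 + 0·-13 + 2·-15 = -55
  a_10 = 0·-55 + -1·35 + 0·25 + 2·-13 = -61

0,-1,0,2 ; -61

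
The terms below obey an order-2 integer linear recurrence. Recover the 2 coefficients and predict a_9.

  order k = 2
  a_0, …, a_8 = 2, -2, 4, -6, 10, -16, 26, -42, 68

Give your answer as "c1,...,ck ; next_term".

  a_2 = -1·-2 + 1·2 = 4
  a_3 = -1·4 + 1·-2 = -6
  a_4 = -1·-6 + 1·4 = 10
  a_5 = -1·10 + 1·-6 = -16
  a_6 = -1·-16 + 1·10 = 26
  a_7 = -1·26 + 1·-16 = -42
  a_8 = -1·-42 + 1·26 = 68
  a_9 = -1·68 + 1·-42 = -110

-1,1 ; -110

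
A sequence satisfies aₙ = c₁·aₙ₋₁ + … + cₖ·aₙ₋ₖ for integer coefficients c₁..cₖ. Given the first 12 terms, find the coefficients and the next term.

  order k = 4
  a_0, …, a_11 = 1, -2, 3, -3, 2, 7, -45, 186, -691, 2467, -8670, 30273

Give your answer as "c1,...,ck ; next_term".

  a_4 = -4·-3 + -1·3 + 2·-2 + -3·1 = 2
  a_5 = -4·2 + -1·-3 + 2·3 + -3·-2 = 7
  a_6 = -4·7 + -1·2 + 2·-3 + -3·3 = -45
  a_7 = -4·-45 + -1·7 + 2·2 + -3·-3 = 186
  a_8 = -4·186 + -1·-45 + 2·7 + -3·2 = -691
  a_9 = -4·-691 + -1·186 + 2·-45 + -3·7 = 2467
  a_10 = -4·2467 + -1·-691 + 2·186 + -3·-45 = -8670
  a_11 = -4·-8670 + -1·2467 + 2·-691 + -3·186 = 30273
  a_12 = -4·30273 + -1·-8670 + 2·2467 + -3·-691 = -105415

-4,-1,2,-3 ; -105415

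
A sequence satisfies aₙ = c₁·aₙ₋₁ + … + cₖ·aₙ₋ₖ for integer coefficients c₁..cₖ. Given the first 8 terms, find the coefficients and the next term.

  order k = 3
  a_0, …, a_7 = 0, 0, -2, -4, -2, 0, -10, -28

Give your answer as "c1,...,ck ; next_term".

2,-3,4 ; -26

  a_3 = 2·-2 + -3·0 + 4·0 = -4
  a_4 = 2·-4 + -3·-2 + 4·0 = -2
  a_5 = 2·-2 + -3·-4 + 4·-2 = 0
  a_6 = 2·0 + -3·-2 + 4·-4 = -10
  a_7 = 2·-10 + -3·0 + 4·-2 = -28
  a_8 = 2·-28 + -3·-10 + 4·0 = -26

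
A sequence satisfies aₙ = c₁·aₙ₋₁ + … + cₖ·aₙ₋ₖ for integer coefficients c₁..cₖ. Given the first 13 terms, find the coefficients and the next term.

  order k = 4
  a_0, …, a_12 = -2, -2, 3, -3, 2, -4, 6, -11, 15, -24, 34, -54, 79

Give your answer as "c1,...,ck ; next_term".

-1,1,1,1 ; -123

  a_4 = -1·-3 + 1·3 + 1·-2 + 1·-2 = 2
  a_5 = -1·2 + 1·-3 + 1·3 + 1·-2 = -4
  a_6 = -1·-4 + 1·2 + 1·-3 + 1·3 = 6
  a_7 = -1·6 + 1·-4 + 1·2 + 1·-3 = -11
  a_8 = -1·-11 + 1·6 + 1·-4 + 1·2 = 15
  a_9 = -1·15 + 1·-11 + 1·6 + 1·-4 = -24
  a_10 = -1·-24 + 1·15 + 1·-11 + 1·6 = 34
  a_11 = -1·34 + 1·-24 + 1·15 + 1·-11 = -54
  a_12 = -1·-54 + 1·34 + 1·-24 + 1·15 = 79
  a_13 = -1·79 + 1·-54 + 1·34 + 1·-24 = -123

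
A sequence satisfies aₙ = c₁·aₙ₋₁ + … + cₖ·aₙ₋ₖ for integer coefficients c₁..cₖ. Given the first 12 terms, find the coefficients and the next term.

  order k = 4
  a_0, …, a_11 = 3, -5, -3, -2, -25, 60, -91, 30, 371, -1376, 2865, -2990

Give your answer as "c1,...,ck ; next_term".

-2,-1,4,-4 ; -3873

  a_4 = -2·-2 + -1·-3 + 4·-5 + -4·3 = -25
  a_5 = -2·-25 + -1·-2 + 4·-3 + -4·-5 = 60
  a_6 = -2·60 + -1·-25 + 4·-2 + -4·-3 = -91
  a_7 = -2·-91 + -1·60 + 4·-25 + -4·-2 = 30
  a_8 = -2·30 + -1·-91 + 4·60 + -4·-25 = 371
  a_9 = -2·371 + -1·30 + 4·-91 + -4·60 = -1376
  a_10 = -2·-1376 + -1·371 + 4·30 + -4·-91 = 2865
  a_11 = -2·2865 + -1·-1376 + 4·371 + -4·30 = -2990
  a_12 = -2·-2990 + -1·2865 + 4·-1376 + -4·371 = -3873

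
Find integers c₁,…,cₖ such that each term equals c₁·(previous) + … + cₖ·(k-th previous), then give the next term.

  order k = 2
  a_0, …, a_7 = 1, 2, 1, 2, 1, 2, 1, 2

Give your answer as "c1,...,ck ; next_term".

  a_2 = 0·2 + 1·1 = 1
  a_3 = 0·1 + 1·2 = 2
  a_4 = 0·2 + 1·1 = 1
  a_5 = 0·1 + 1·2 = 2
  a_6 = 0·2 + 1·1 = 1
  a_7 = 0·1 + 1·2 = 2
  a_8 = 0·2 + 1·1 = 1

0,1 ; 1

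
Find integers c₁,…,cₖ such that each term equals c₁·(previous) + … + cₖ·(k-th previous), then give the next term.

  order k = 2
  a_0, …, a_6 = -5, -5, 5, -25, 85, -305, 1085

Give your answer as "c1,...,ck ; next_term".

  a_2 = -3·-5 + 2·-5 = 5
  a_3 = -3·5 + 2·-5 = -25
  a_4 = -3·-25 + 2·5 = 85
  a_5 = -3·85 + 2·-25 = -305
  a_6 = -3·-305 + 2·85 = 1085
  a_7 = -3·1085 + 2·-305 = -3865

-3,2 ; -3865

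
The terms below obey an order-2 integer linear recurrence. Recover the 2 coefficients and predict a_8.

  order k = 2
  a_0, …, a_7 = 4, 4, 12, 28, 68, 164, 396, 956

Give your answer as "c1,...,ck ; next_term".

2,1 ; 2308

  a_2 = 2·4 + 1·4 = 12
  a_3 = 2·12 + 1·4 = 28
  a_4 = 2·28 + 1·12 = 68
  a_5 = 2·68 + 1·28 = 164
  a_6 = 2·164 + 1·68 = 396
  a_7 = 2·396 + 1·164 = 956
  a_8 = 2·956 + 1·396 = 2308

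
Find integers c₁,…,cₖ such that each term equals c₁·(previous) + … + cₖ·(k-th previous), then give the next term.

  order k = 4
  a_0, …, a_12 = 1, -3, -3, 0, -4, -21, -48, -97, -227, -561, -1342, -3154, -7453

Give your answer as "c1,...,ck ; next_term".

  a_4 = 3·0 + -3·-3 + 4·-3 + -1·1 = -4
  a_5 = 3·-4 + -3·0 + 4·-3 + -1·-3 = -21
  a_6 = 3·-21 + -3·-4 + 4·0 + -1·-3 = -48
  a_7 = 3·-48 + -3·-21 + 4·-4 + -1·0 = -97
  a_8 = 3·-97 + -3·-48 + 4·-21 + -1·-4 = -227
  a_9 = 3·-227 + -3·-97 + 4·-48 + -1·-21 = -561
  a_10 = 3·-561 + -3·-227 + 4·-97 + -1·-48 = -1342
  a_11 = 3·-1342 + -3·-561 + 4·-227 + -1·-97 = -3154
  a_12 = 3·-3154 + -3·-1342 + 4·-561 + -1·-227 = -7453
  a_13 = 3·-7453 + -3·-3154 + 4·-1342 + -1·-561 = -17704

3,-3,4,-1 ; -17704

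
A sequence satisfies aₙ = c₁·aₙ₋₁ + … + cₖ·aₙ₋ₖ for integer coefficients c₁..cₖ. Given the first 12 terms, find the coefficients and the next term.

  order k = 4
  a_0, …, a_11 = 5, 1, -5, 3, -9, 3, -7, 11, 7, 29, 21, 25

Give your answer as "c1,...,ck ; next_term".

1,1,-2,-1 ; -19

  a_4 = 1·3 + 1·-5 + -2·1 + -1·5 = -9
  a_5 = 1·-9 + 1·3 + -2·-5 + -1·1 = 3
  a_6 = 1·3 + 1·-9 + -2·3 + -1·-5 = -7
  a_7 = 1·-7 + 1·3 + -2·-9 + -1·3 = 11
  a_8 = 1·11 + 1·-7 + -2·3 + -1·-9 = 7
  a_9 = 1·7 + 1·11 + -2·-7 + -1·3 = 29
  a_10 = 1·29 + 1·7 + -2·11 + -1·-7 = 21
  a_11 = 1·21 + 1·29 + -2·7 + -1·11 = 25
  a_12 = 1·25 + 1·21 + -2·29 + -1·7 = -19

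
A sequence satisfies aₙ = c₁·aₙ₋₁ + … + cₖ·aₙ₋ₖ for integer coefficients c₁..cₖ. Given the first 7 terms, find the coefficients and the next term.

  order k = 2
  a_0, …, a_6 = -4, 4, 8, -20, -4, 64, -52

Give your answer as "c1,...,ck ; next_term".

  a_2 = -1·4 + -3·-4 = 8
  a_3 = -1·8 + -3·4 = -20
  a_4 = -1·-20 + -3·8 = -4
  a_5 = -1·-4 + -3·-20 = 64
  a_6 = -1·64 + -3·-4 = -52
  a_7 = -1·-52 + -3·64 = -140

-1,-3 ; -140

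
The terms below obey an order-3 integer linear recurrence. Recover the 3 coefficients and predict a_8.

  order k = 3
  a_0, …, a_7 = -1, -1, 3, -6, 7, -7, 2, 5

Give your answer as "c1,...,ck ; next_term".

-1,1,2 ; -17

  a_3 = -1·3 + 1·-1 + 2·-1 = -6
  a_4 = -1·-6 + 1·3 + 2·-1 = 7
  a_5 = -1·7 + 1·-6 + 2·3 = -7
  a_6 = -1·-7 + 1·7 + 2·-6 = 2
  a_7 = -1·2 + 1·-7 + 2·7 = 5
  a_8 = -1·5 + 1·2 + 2·-7 = -17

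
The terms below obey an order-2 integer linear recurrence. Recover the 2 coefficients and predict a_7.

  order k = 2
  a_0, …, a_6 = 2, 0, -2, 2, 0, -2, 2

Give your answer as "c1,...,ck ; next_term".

  a_2 = -1·0 + -1·2 = -2
  a_3 = -1·-2 + -1·0 = 2
  a_4 = -1·2 + -1·-2 = 0
  a_5 = -1·0 + -1·2 = -2
  a_6 = -1·-2 + -1·0 = 2
  a_7 = -1·2 + -1·-2 = 0

-1,-1 ; 0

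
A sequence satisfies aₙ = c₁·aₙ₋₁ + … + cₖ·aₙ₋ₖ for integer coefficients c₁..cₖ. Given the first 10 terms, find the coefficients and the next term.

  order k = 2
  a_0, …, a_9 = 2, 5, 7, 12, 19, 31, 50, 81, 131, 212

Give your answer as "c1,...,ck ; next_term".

  a_2 = 1·5 + 1·2 = 7
  a_3 = 1·7 + 1·5 = 12
  a_4 = 1·12 + 1·7 = 19
  a_5 = 1·19 + 1·12 = 31
  a_6 = 1·31 + 1·19 = 50
  a_7 = 1·50 + 1·31 = 81
  a_8 = 1·81 + 1·50 = 131
  a_9 = 1·131 + 1·81 = 212
  a_10 = 1·212 + 1·131 = 343

1,1 ; 343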